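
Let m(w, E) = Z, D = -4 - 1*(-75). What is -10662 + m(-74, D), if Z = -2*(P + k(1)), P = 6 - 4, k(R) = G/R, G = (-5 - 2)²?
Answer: -10764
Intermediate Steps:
G = 49 (G = (-7)² = 49)
D = 71 (D = -4 + 75 = 71)
k(R) = 49/R
P = 2
Z = -102 (Z = -2*(2 + 49/1) = -2*(2 + 49*1) = -2*(2 + 49) = -2*51 = -102)
m(w, E) = -102
-10662 + m(-74, D) = -10662 - 102 = -10764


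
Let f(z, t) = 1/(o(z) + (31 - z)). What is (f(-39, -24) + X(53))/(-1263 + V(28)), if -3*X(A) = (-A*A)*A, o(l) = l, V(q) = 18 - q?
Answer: -4615190/118389 ≈ -38.983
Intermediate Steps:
X(A) = A³/3 (X(A) = -(-A*A)*A/3 = -(-A²)*A/3 = -(-1)*A³/3 = A³/3)
f(z, t) = 1/31 (f(z, t) = 1/(z + (31 - z)) = 1/31)
(f(-39, -24) + X(53))/(-1263 + V(28)) = (1/31 + (⅓)*53³)/(-1263 + (18 - 1*28)) = (1/31 + (⅓)*148877)/(-1263 + (18 - 28)) = (1/31 + 148877/3)/(-1263 - 10) = (4615190/93)/(-1273) = (4615190/93)*(-1/1273) = -4615190/118389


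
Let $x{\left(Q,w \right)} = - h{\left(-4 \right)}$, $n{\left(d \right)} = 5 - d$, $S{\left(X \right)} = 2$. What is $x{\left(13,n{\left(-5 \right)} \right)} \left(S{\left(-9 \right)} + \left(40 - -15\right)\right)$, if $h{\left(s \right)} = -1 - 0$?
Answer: $57$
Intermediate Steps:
$h{\left(s \right)} = -1$ ($h{\left(s \right)} = -1 + 0 = -1$)
$x{\left(Q,w \right)} = 1$ ($x{\left(Q,w \right)} = \left(-1\right) \left(-1\right) = 1$)
$x{\left(13,n{\left(-5 \right)} \right)} \left(S{\left(-9 \right)} + \left(40 - -15\right)\right) = 1 \left(2 + \left(40 - -15\right)\right) = 1 \left(2 + \left(40 + 15\right)\right) = 1 \left(2 + 55\right) = 1 \cdot 57 = 57$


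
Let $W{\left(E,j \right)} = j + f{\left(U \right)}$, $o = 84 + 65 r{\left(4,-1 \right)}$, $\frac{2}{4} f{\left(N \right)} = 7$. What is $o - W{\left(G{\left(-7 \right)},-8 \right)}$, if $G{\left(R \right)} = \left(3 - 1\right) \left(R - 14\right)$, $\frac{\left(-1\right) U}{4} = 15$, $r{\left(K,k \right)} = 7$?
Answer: $533$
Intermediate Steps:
$U = -60$ ($U = \left(-4\right) 15 = -60$)
$f{\left(N \right)} = 14$ ($f{\left(N \right)} = 2 \cdot 7 = 14$)
$o = 539$ ($o = 84 + 65 \cdot 7 = 84 + 455 = 539$)
$G{\left(R \right)} = -28 + 2 R$ ($G{\left(R \right)} = \left(3 - 1\right) \left(-14 + R\right) = 2 \left(-14 + R\right) = -28 + 2 R$)
$W{\left(E,j \right)} = 14 + j$ ($W{\left(E,j \right)} = j + 14 = 14 + j$)
$o - W{\left(G{\left(-7 \right)},-8 \right)} = 539 - \left(14 - 8\right) = 539 - 6 = 533$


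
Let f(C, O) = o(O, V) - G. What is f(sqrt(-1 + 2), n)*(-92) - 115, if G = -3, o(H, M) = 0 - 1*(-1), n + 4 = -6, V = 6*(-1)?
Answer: -483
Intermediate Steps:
V = -6
n = -10 (n = -4 - 6 = -10)
o(H, M) = 1 (o(H, M) = 0 + 1 = 1)
f(C, O) = 4 (f(C, O) = 1 - 1*(-3) = 1 + 3 = 4)
f(sqrt(-1 + 2), n)*(-92) - 115 = 4*(-92) - 115 = -368 - 115 = -483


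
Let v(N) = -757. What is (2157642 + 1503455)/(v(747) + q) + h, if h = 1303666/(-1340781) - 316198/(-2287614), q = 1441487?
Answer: 3119690543748701/1827540018552990 ≈ 1.7070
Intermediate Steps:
h = -1058036527/1268481963 (h = 1303666*(-1/1340781) - 316198*(-1/2287614) = -100282/103137 + 158099/1143807 = -1058036527/1268481963 ≈ -0.83410)
(2157642 + 1503455)/(v(747) + q) + h = (2157642 + 1503455)/(-757 + 1441487) - 1058036527/1268481963 = 3661097/1440730 - 1058036527/1268481963 = 3119690543748701/1827540018552990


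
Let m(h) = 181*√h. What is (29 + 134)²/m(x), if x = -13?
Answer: -26569*I*√13/2353 ≈ -40.712*I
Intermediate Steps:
(29 + 134)²/m(x) = (29 + 134)²/((181*√(-13))) = 163²/((181*(I*√13))) = 26569/((181*I*√13)) = 26569*(-I*√13/2353) = -26569*I*√13/2353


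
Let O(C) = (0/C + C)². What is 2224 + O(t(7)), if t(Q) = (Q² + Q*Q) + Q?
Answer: 13249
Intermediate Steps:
t(Q) = Q + 2*Q² (t(Q) = (Q² + Q²) + Q = 2*Q² + Q = Q + 2*Q²)
O(C) = C² (O(C) = (0 + C)² = C²)
2224 + O(t(7)) = 2224 + (7*(1 + 2*7))² = 2224 + (7*(1 + 14))² = 2224 + (7*15)² = 2224 + 105² = 2224 + 11025 = 13249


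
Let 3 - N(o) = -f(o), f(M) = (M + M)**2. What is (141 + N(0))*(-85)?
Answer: -12240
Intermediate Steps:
f(M) = 4*M**2 (f(M) = (2*M)**2 = 4*M**2)
N(o) = 3 + 4*o**2 (N(o) = 3 - (-1)*4*o**2 = 3 - (-4)*o**2 = 3 + 4*o**2)
(141 + N(0))*(-85) = (141 + (3 + 4*0**2))*(-85) = (141 + (3 + 4*0))*(-85) = (141 + (3 + 0))*(-85) = (141 + 3)*(-85) = 144*(-85) = -12240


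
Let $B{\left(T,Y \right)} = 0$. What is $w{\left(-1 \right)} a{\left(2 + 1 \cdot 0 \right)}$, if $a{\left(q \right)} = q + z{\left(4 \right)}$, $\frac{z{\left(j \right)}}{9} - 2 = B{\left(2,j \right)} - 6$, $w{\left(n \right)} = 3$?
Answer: $-102$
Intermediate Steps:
$z{\left(j \right)} = -36$ ($z{\left(j \right)} = 18 + 9 \left(0 - 6\right) = 18 + 9 \left(-6\right) = 18 - 54 = -36$)
$a{\left(q \right)} = -36 + q$ ($a{\left(q \right)} = q - 36 = -36 + q$)
$w{\left(-1 \right)} a{\left(2 + 1 \cdot 0 \right)} = 3 \left(-36 + \left(2 + 1 \cdot 0\right)\right) = 3 \left(-36 + \left(2 + 0\right)\right) = 3 \left(-36 + 2\right) = 3 \left(-34\right) = -102$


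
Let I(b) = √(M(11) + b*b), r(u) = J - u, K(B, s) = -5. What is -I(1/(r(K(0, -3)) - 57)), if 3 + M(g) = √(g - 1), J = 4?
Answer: -√(-6911 + 2304*√10)/48 ≈ -0.40338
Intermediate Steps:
M(g) = -3 + √(-1 + g) (M(g) = -3 + √(g - 1) = -3 + √(-1 + g))
r(u) = 4 - u
I(b) = √(-3 + √10 + b²) (I(b) = √((-3 + √(-1 + 11)) + b*b) = √((-3 + √10) + b²) = √(-3 + √10 + b²))
-I(1/(r(K(0, -3)) - 57)) = -√(-3 + √10 + (1/((4 - 1*(-5)) - 57))²) = -√(-3 + √10 + (1/((4 + 5) - 57))²) = -√(-3 + √10 + (1/(9 - 57))²) = -√(-3 + √10 + (1/(-48))²) = -√(-3 + √10 + (-1/48)²) = -√(-3 + √10 + 1/2304) = -√(-6911/2304 + √10)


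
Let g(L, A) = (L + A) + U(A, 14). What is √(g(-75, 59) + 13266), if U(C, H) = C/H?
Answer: √2597826/14 ≈ 115.13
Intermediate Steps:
g(L, A) = L + 15*A/14 (g(L, A) = (L + A) + A/14 = (A + L) + A*(1/14) = (A + L) + A/14 = L + 15*A/14)
√(g(-75, 59) + 13266) = √((-75 + (15/14)*59) + 13266) = √((-75 + 885/14) + 13266) = √(-165/14 + 13266) = √(185559/14) = √2597826/14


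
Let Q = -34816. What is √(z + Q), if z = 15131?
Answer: I*√19685 ≈ 140.3*I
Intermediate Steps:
√(z + Q) = √(15131 - 34816) = √(-19685) = I*√19685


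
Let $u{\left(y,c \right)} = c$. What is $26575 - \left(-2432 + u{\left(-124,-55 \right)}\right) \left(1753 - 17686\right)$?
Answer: $-39598796$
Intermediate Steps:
$26575 - \left(-2432 + u{\left(-124,-55 \right)}\right) \left(1753 - 17686\right) = 26575 - \left(-2432 - 55\right) \left(1753 - 17686\right) = 26575 - - 2487 \left(1753 - 17686\right) = 26575 - \left(-2487\right) \left(-15933\right) = 26575 - 39625371 = -39598796$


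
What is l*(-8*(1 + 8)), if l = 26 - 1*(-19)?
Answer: -3240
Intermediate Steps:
l = 45 (l = 26 + 19 = 45)
l*(-8*(1 + 8)) = 45*(-8*(1 + 8)) = 45*(-8*9) = 45*(-72) = -3240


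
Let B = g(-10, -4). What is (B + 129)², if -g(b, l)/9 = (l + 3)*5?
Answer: 30276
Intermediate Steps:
g(b, l) = -135 - 45*l (g(b, l) = -9*(l + 3)*5 = -9*(3 + l)*5 = -9*(15 + 5*l) = -135 - 45*l)
B = 45 (B = -135 - 45*(-4) = -135 + 180 = 45)
(B + 129)² = (45 + 129)² = 174² = 30276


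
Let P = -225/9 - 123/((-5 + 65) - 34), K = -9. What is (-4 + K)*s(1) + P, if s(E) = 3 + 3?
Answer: -2801/26 ≈ -107.73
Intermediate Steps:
s(E) = 6
P = -773/26 (P = -225*1/9 - 123/(60 - 34) = -25 - 123/26 = -773/26 ≈ -29.731)
(-4 + K)*s(1) + P = (-4 - 9)*6 - 773/26 = -13*6 - 773/26 = -78 - 773/26 = -2801/26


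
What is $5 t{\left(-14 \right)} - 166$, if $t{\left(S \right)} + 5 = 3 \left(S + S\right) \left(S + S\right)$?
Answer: $11569$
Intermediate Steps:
$t{\left(S \right)} = -5 + 12 S^{2}$ ($t{\left(S \right)} = -5 + 3 \left(S + S\right) \left(S + S\right) = -5 + 3 \cdot 2 S 2 S = -5 + 3 \cdot 4 S^{2} = -5 + 12 S^{2}$)
$5 t{\left(-14 \right)} - 166 = 5 \left(-5 + 12 \left(-14\right)^{2}\right) - 166 = 5 \left(-5 + 12 \cdot 196\right) - 166 = 5 \left(-5 + 2352\right) - 166 = 5 \cdot 2347 - 166 = 11735 - 166 = 11569$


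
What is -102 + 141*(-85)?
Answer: -12087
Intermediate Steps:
-102 + 141*(-85) = -102 - 11985 = -12087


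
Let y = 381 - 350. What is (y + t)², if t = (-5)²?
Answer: 3136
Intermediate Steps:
t = 25
y = 31
(y + t)² = (31 + 25)² = 56² = 3136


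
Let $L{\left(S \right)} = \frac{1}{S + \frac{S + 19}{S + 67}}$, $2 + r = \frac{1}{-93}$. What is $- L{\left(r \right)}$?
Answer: $\frac{140523}{245822} \approx 0.57165$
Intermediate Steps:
$r = - \frac{187}{93}$ ($r = -2 + \frac{1}{-93} = -2 - \frac{1}{93} = - \frac{187}{93} \approx -2.0108$)
$L{\left(S \right)} = \frac{1}{S + \frac{19 + S}{67 + S}}$
$- L{\left(r \right)} = - \frac{67 - \frac{187}{93}}{19 + \left(- \frac{187}{93}\right)^{2} + 68 \left(- \frac{187}{93}\right)} = - \frac{6044}{\left(19 + \frac{34969}{8649} - \frac{12716}{93}\right) 93} = - \frac{6044}{\left(- \frac{983288}{8649}\right) 93} = - \frac{\left(-8649\right) 6044}{983288 \cdot 93} = \left(-1\right) \left(- \frac{140523}{245822}\right) = \frac{140523}{245822}$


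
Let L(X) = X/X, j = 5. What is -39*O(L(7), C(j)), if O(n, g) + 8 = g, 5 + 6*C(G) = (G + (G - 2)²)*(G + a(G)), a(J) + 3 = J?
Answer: -585/2 ≈ -292.50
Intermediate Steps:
a(J) = -3 + J
L(X) = 1
C(G) = -⅚ + (-3 + 2*G)*(G + (-2 + G)²)/6 (C(G) = -⅚ + ((G + (G - 2)²)*(G + (-3 + G)))/6 = -⅚ + ((G + (-2 + G)²)*(-3 + 2*G))/6 = -⅚ + ((-3 + 2*G)*(G + (-2 + G)²))/6 = -⅚ + (-3 + 2*G)*(G + (-2 + G)²)/6)
O(n, g) = -8 + g
-39*O(L(7), C(j)) = -39*(-8 + (-17/6 - 3/2*5² + (⅓)*5³ + (17/6)*5)) = -39*(-8 + (-17/6 - 3/2*25 + (⅓)*125 + 85/6)) = -39*(-8 + (-17/6 - 75/2 + 125/3 + 85/6)) = -39*(-8 + 31/2) = -39*15/2 = -585/2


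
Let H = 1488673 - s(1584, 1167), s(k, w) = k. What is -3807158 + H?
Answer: -2320069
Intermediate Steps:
H = 1487089 (H = 1488673 - 1*1584 = 1488673 - 1584 = 1487089)
-3807158 + H = -3807158 + 1487089 = -2320069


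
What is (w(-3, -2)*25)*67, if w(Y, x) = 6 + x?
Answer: 6700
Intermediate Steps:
(w(-3, -2)*25)*67 = ((6 - 2)*25)*67 = (4*25)*67 = 100*67 = 6700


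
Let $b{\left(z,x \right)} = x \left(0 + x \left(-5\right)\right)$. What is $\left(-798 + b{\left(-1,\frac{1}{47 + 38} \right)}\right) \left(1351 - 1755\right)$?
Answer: $\frac{465856844}{1445} \approx 3.2239 \cdot 10^{5}$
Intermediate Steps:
$b{\left(z,x \right)} = - 5 x^{2}$ ($b{\left(z,x \right)} = x \left(0 - 5 x\right) = x \left(- 5 x\right) = - 5 x^{2}$)
$\left(-798 + b{\left(-1,\frac{1}{47 + 38} \right)}\right) \left(1351 - 1755\right) = \left(-798 - 5 \left(\frac{1}{47 + 38}\right)^{2}\right) \left(1351 - 1755\right) = \left(-798 - 5 \left(\frac{1}{85}\right)^{2}\right) \left(-404\right) = \left(-798 - \frac{5}{7225}\right) \left(-404\right) = \left(-798 - \frac{1}{1445}\right) \left(-404\right) = \left(- \frac{1153111}{1445}\right) \left(-404\right) = \frac{465856844}{1445}$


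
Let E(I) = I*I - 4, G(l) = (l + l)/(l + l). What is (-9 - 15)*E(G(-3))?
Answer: 72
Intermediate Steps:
G(l) = 1 (G(l) = (2*l)/((2*l)) = (2*l)*(1/(2*l)) = 1)
E(I) = -4 + I² (E(I) = I² - 4 = -4 + I²)
(-9 - 15)*E(G(-3)) = (-9 - 15)*(-4 + 1²) = -24*(-4 + 1) = -24*(-3) = 72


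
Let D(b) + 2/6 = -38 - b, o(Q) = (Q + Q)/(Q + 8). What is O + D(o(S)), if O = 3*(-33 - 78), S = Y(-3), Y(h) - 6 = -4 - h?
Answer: -14512/39 ≈ -372.10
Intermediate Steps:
Y(h) = 2 - h (Y(h) = 6 + (-4 - h) = 2 - h)
S = 5 (S = 2 - 1*(-3) = 2 + 3 = 5)
O = -333 (O = 3*(-111) = -333)
o(Q) = 2*Q/(8 + Q) (o(Q) = (2*Q)/(8 + Q) = 2*Q/(8 + Q))
D(b) = -115/3 - b (D(b) = -1/3 + (-38 - b) = -115/3 - b)
O + D(o(S)) = -333 + (-115/3 - 2*5/(8 + 5)) = -333 + (-115/3 - 2*5/13) = -333 + (-115/3 - 1*10/13) = -333 + (-115/3 - 10/13) = -333 - 1525/39 = -14512/39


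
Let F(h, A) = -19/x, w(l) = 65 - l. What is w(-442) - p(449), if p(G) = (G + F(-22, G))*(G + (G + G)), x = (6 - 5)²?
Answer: -578703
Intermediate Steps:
x = 1 (x = 1² = 1)
F(h, A) = -19 (F(h, A) = -19/1 = -19*1 = -19)
p(G) = 3*G*(-19 + G) (p(G) = (G - 19)*(G + (G + G)) = (-19 + G)*(G + 2*G) = (-19 + G)*(3*G) = 3*G*(-19 + G))
w(-442) - p(449) = (65 - 1*(-442)) - 3*449*(-19 + 449) = (65 + 442) - 3*449*430 = 507 - 1*579210 = 507 - 579210 = -578703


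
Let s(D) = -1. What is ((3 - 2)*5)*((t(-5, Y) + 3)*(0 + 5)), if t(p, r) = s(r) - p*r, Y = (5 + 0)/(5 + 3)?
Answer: 1025/8 ≈ 128.13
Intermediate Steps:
Y = 5/8 ≈ 0.62500
t(p, r) = -1 - p*r
((3 - 2)*5)*((t(-5, Y) + 3)*(0 + 5)) = ((3 - 2)*5)*(((-1 - 1*(-5)*5/8) + 3)*(0 + 5)) = (1*5)*(((-1 + 25/8) + 3)*5) = 5*((17/8 + 3)*5) = 5*((41/8)*5) = 5*(205/8) = 1025/8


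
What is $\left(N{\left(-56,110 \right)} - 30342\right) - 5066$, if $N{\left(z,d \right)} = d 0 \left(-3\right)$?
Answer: $-35408$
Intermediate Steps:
$N{\left(z,d \right)} = 0$ ($N{\left(z,d \right)} = 0 \left(-3\right) = 0$)
$\left(N{\left(-56,110 \right)} - 30342\right) - 5066 = \left(0 - 30342\right) - 5066 = -30342 - 5066 = -35408$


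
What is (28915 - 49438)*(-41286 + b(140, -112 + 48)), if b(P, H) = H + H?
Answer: 849939522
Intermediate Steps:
b(P, H) = 2*H
(28915 - 49438)*(-41286 + b(140, -112 + 48)) = (28915 - 49438)*(-41286 + 2*(-112 + 48)) = -20523*(-41286 + 2*(-64)) = -20523*(-41286 - 128) = -20523*(-41414) = 849939522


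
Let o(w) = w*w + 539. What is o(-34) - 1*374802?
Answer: -373107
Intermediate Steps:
o(w) = 539 + w**2 (o(w) = w**2 + 539 = 539 + w**2)
o(-34) - 1*374802 = (539 + (-34)**2) - 1*374802 = (539 + 1156) - 374802 = 1695 - 374802 = -373107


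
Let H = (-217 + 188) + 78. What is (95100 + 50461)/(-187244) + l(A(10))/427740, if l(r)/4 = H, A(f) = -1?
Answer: -15556390579/20022937140 ≈ -0.77693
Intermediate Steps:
H = 49 (H = -29 + 78 = 49)
l(r) = 196 (l(r) = 4*49 = 196)
(95100 + 50461)/(-187244) + l(A(10))/427740 = (95100 + 50461)/(-187244) + 196/427740 = 145561*(-1/187244) + 196*(1/427740) = -145561/187244 + 49/106935 = -15556390579/20022937140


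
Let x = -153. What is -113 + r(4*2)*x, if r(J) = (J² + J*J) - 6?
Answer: -18779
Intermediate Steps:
r(J) = -6 + 2*J² (r(J) = (J² + J²) - 6 = 2*J² - 6 = -6 + 2*J²)
-113 + r(4*2)*x = -113 + (-6 + 2*(4*2)²)*(-153) = -113 + (-6 + 2*8²)*(-153) = -113 + (-6 + 2*64)*(-153) = -113 + (-6 + 128)*(-153) = -113 + 122*(-153) = -113 - 18666 = -18779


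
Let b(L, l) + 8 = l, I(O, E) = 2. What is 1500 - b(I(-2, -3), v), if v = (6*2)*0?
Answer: 1508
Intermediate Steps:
v = 0 (v = 12*0 = 0)
b(L, l) = -8 + l
1500 - b(I(-2, -3), v) = 1500 - (-8 + 0) = 1500 - 1*(-8) = 1500 + 8 = 1508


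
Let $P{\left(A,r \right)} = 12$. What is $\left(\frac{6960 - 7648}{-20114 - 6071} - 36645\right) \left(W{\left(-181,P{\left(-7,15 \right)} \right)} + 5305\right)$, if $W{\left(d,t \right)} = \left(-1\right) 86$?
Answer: $- \frac{5007884336503}{26185} \approx -1.9125 \cdot 10^{8}$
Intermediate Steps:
$W{\left(d,t \right)} = -86$
$\left(\frac{6960 - 7648}{-20114 - 6071} - 36645\right) \left(W{\left(-181,P{\left(-7,15 \right)} \right)} + 5305\right) = \left(\frac{6960 - 7648}{-20114 - 6071} - 36645\right) \left(-86 + 5305\right) = \left(- \frac{688}{-26185} - 36645\right) 5219 = \left(\left(-688\right) \left(- \frac{1}{26185}\right) - 36645\right) 5219 = \left(\frac{688}{26185} - 36645\right) 5219 = \left(- \frac{959548637}{26185}\right) 5219 = - \frac{5007884336503}{26185}$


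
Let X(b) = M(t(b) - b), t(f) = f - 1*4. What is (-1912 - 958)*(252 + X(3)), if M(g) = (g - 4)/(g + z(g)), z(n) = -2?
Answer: -2181200/3 ≈ -7.2707e+5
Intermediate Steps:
t(f) = -4 + f (t(f) = f - 4 = -4 + f)
M(g) = (-4 + g)/(-2 + g) (M(g) = (g - 4)/(g - 2) = (-4 + g)/(-2 + g))
X(b) = 4/3 (X(b) = (-4 + ((-4 + b) - b))/(-2 + ((-4 + b) - b)) = (-4 - 4)/(-2 - 4) = -8/(-6) = -⅙*(-8) = 4/3)
(-1912 - 958)*(252 + X(3)) = (-1912 - 958)*(252 + 4/3) = -2870*760/3 = -2181200/3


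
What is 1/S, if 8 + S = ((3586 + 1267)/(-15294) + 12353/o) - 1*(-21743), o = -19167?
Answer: 32571122/707902009533 ≈ 4.6011e-5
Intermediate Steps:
S = 707902009533/32571122 (S = -8 + (((3586 + 1267)/(-15294) + 12353/(-19167)) - 1*(-21743)) = -8 + ((4853*(-1/15294) + 12353*(-1/19167)) + 21743) = -8 + ((-4853/15294 - 12353/19167) + 21743) = -8 + (-31327137/32571122 + 21743) = -8 + 708162578509/32571122 = 707902009533/32571122 ≈ 21734.)
1/S = 1/(707902009533/32571122) = 32571122/707902009533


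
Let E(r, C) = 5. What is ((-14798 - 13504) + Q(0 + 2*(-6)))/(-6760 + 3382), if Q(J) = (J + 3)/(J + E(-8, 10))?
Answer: 66035/7882 ≈ 8.3779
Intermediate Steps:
Q(J) = (3 + J)/(5 + J) (Q(J) = (J + 3)/(J + 5) = (3 + J)/(5 + J))
((-14798 - 13504) + Q(0 + 2*(-6)))/(-6760 + 3382) = ((-14798 - 13504) + (3 + (0 + 2*(-6)))/(5 + (0 + 2*(-6))))/(-6760 + 3382) = (-28302 + (3 + (0 - 12))/(5 + (0 - 12)))/(-3378) = (-28302 + (3 - 12)/(5 - 12))*(-1/3378) = (-28302 - 9/(-7))*(-1/3378) = (-28302 - ⅐*(-9))*(-1/3378) = (-28302 + 9/7)*(-1/3378) = -198105/7*(-1/3378) = 66035/7882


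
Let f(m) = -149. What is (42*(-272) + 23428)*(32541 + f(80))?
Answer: 388833568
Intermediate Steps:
(42*(-272) + 23428)*(32541 + f(80)) = (42*(-272) + 23428)*(32541 - 149) = (-11424 + 23428)*32392 = 12004*32392 = 388833568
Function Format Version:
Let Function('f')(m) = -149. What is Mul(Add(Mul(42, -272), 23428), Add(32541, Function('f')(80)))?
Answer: 388833568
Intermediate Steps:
Mul(Add(Mul(42, -272), 23428), Add(32541, Function('f')(80))) = Mul(Add(Mul(42, -272), 23428), Add(32541, -149)) = Mul(Add(-11424, 23428), 32392) = Mul(12004, 32392) = 388833568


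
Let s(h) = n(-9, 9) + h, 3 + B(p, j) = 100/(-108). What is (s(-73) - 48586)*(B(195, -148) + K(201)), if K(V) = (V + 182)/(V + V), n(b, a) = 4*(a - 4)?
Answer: 174403241/1206 ≈ 1.4461e+5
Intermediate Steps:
B(p, j) = -106/27 (B(p, j) = -3 + 100/(-108) = -3 + 100*(-1/108) = -3 - 25/27 = -106/27)
n(b, a) = -16 + 4*a (n(b, a) = 4*(-4 + a) = -16 + 4*a)
s(h) = 20 + h (s(h) = (-16 + 4*9) + h = (-16 + 36) + h = 20 + h)
K(V) = (182 + V)/(2*V) (K(V) = (182 + V)/((2*V)) = (182 + V)*(1/(2*V)) = (182 + V)/(2*V))
(s(-73) - 48586)*(B(195, -148) + K(201)) = ((20 - 73) - 48586)*(-106/27 + (1/2)*(182 + 201)/201) = (-53 - 48586)*(-106/27 + (1/2)*(1/201)*383) = -48639*(-106/27 + 383/402) = -48639*(-10757/3618) = 174403241/1206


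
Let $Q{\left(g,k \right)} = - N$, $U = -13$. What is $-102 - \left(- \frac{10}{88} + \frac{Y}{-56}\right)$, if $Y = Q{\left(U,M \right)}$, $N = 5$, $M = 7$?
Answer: $- \frac{62817}{616} \approx -101.98$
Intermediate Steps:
$Q{\left(g,k \right)} = -5$ ($Q{\left(g,k \right)} = \left(-1\right) 5 = -5$)
$Y = -5$
$-102 - \left(- \frac{10}{88} + \frac{Y}{-56}\right) = -102 - \left(- \frac{10}{88} - \frac{5}{-56}\right) = -102 - \left(\left(-10\right) \frac{1}{88} - - \frac{5}{56}\right) = -102 - \left(- \frac{5}{44} + \frac{5}{56}\right) = -102 - - \frac{15}{616} = -102 + \frac{15}{616} = - \frac{62817}{616}$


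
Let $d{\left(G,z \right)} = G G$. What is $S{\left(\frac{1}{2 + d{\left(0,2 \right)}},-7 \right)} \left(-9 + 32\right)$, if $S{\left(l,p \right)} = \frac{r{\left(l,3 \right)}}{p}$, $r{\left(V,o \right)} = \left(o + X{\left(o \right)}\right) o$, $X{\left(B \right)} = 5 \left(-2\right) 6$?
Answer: $\frac{3933}{7} \approx 561.86$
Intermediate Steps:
$d{\left(G,z \right)} = G^{2}$
$X{\left(B \right)} = -60$ ($X{\left(B \right)} = \left(-10\right) 6 = -60$)
$r{\left(V,o \right)} = o \left(-60 + o\right)$ ($r{\left(V,o \right)} = \left(o - 60\right) o = \left(-60 + o\right) o = o \left(-60 + o\right)$)
$S{\left(l,p \right)} = - \frac{171}{p}$ ($S{\left(l,p \right)} = \frac{3 \left(-60 + 3\right)}{p} = \frac{3 \left(-57\right)}{p} = - \frac{171}{p}$)
$S{\left(\frac{1}{2 + d{\left(0,2 \right)}},-7 \right)} \left(-9 + 32\right) = - \frac{171}{-7} \left(-9 + 32\right) = \left(-171\right) \left(- \frac{1}{7}\right) 23 = \frac{171}{7} \cdot 23 = \frac{3933}{7}$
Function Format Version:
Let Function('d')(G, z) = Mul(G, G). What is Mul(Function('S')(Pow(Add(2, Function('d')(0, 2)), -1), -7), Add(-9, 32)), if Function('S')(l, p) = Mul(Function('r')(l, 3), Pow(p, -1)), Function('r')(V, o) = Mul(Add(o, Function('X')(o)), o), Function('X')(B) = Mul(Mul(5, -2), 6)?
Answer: Rational(3933, 7) ≈ 561.86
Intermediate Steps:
Function('d')(G, z) = Pow(G, 2)
Function('X')(B) = -60 (Function('X')(B) = Mul(-10, 6) = -60)
Function('r')(V, o) = Mul(o, Add(-60, o)) (Function('r')(V, o) = Mul(Add(o, -60), o) = Mul(Add(-60, o), o) = Mul(o, Add(-60, o)))
Function('S')(l, p) = Mul(-171, Pow(p, -1)) (Function('S')(l, p) = Mul(Mul(3, Add(-60, 3)), Pow(p, -1)) = Mul(Mul(3, -57), Pow(p, -1)) = Mul(-171, Pow(p, -1)))
Mul(Function('S')(Pow(Add(2, Function('d')(0, 2)), -1), -7), Add(-9, 32)) = Mul(Mul(-171, Pow(-7, -1)), Add(-9, 32)) = Mul(Mul(-171, Rational(-1, 7)), 23) = Mul(Rational(171, 7), 23) = Rational(3933, 7)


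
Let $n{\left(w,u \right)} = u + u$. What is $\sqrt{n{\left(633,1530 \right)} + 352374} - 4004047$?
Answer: $-4004047 + \sqrt{355434} \approx -4.0035 \cdot 10^{6}$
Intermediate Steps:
$n{\left(w,u \right)} = 2 u$
$\sqrt{n{\left(633,1530 \right)} + 352374} - 4004047 = \sqrt{2 \cdot 1530 + 352374} - 4004047 = \sqrt{3060 + 352374} - 4004047 = \sqrt{355434} - 4004047 = -4004047 + \sqrt{355434}$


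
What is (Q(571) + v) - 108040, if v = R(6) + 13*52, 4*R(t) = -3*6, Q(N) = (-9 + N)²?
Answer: 416951/2 ≈ 2.0848e+5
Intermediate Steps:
R(t) = -9/2 (R(t) = (-3*6)/4 = (¼)*(-18) = -9/2)
v = 1343/2 (v = -9/2 + 13*52 = -9/2 + 676 = 1343/2 ≈ 671.50)
(Q(571) + v) - 108040 = ((-9 + 571)² + 1343/2) - 108040 = (562² + 1343/2) - 108040 = (315844 + 1343/2) - 108040 = 633031/2 - 108040 = 416951/2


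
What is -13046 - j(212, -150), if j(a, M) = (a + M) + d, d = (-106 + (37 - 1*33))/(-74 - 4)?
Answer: -170421/13 ≈ -13109.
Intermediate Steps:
d = 17/13 (d = (-106 + (37 - 33))/(-78) = (-106 + 4)*(-1/78) = -102*(-1/78) = 17/13 ≈ 1.3077)
j(a, M) = 17/13 + M + a (j(a, M) = (a + M) + 17/13 = (M + a) + 17/13 = 17/13 + M + a)
-13046 - j(212, -150) = -13046 - (17/13 - 150 + 212) = -13046 - 1*823/13 = -13046 - 823/13 = -170421/13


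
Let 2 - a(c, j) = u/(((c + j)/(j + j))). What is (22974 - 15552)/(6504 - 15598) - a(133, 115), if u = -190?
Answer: -50469885/281914 ≈ -179.03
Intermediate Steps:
a(c, j) = 2 + 380*j/(c + j) (a(c, j) = 2 - (-190)/((c + j)/(j + j)) = 2 - (-190)/((c + j)/((2*j))) = 2 - (-190)/((c + j)*(1/(2*j))) = 2 - (-190)/((c + j)/(2*j)) = 2 - (-190)*2*j/(c + j) = 2 - (-380)*j/(c + j) = 2 + 380*j/(c + j))
(22974 - 15552)/(6504 - 15598) - a(133, 115) = (22974 - 15552)/(6504 - 15598) - 2*(133 + 191*115)/(133 + 115) = 7422/(-9094) - 2*(133 + 21965)/248 = 7422*(-1/9094) - 2*22098/248 = -3711/4547 - 1*11049/62 = -3711/4547 - 11049/62 = -50469885/281914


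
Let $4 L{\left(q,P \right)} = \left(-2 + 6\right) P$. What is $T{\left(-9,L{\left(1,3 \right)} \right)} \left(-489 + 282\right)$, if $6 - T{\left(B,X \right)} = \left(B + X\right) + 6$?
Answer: $-1242$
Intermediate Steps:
$L{\left(q,P \right)} = P$ ($L{\left(q,P \right)} = \frac{\left(-2 + 6\right) P}{4} = \frac{4 P}{4} = P$)
$T{\left(B,X \right)} = - B - X$ ($T{\left(B,X \right)} = 6 - \left(\left(B + X\right) + 6\right) = 6 - \left(6 + B + X\right) = - B - X$)
$T{\left(-9,L{\left(1,3 \right)} \right)} \left(-489 + 282\right) = \left(\left(-1\right) \left(-9\right) - 3\right) \left(-489 + 282\right) = \left(9 - 3\right) \left(-207\right) = 6 \left(-207\right) = -1242$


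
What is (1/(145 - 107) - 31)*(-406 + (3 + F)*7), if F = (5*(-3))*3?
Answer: 411950/19 ≈ 21682.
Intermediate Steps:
F = -45 (F = -15*3 = -45)
(1/(145 - 107) - 31)*(-406 + (3 + F)*7) = (1/(145 - 107) - 31)*(-406 + (3 - 45)*7) = (1/38 - 31)*(-406 - 42*7) = (1/38 - 31)*(-406 - 294) = -1177/38*(-700) = 411950/19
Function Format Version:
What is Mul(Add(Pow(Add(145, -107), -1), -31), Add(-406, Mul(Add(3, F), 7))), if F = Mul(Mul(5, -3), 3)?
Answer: Rational(411950, 19) ≈ 21682.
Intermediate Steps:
F = -45 (F = Mul(-15, 3) = -45)
Mul(Add(Pow(Add(145, -107), -1), -31), Add(-406, Mul(Add(3, F), 7))) = Mul(Add(Pow(Add(145, -107), -1), -31), Add(-406, Mul(Add(3, -45), 7))) = Mul(Add(Pow(38, -1), -31), Add(-406, Mul(-42, 7))) = Mul(Add(Rational(1, 38), -31), Add(-406, -294)) = Mul(Rational(-1177, 38), -700) = Rational(411950, 19)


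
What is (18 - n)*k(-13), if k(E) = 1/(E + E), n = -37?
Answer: -55/26 ≈ -2.1154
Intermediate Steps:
k(E) = 1/(2*E)
(18 - n)*k(-13) = (18 - 1*(-37))*((1/2)/(-13)) = (18 + 37)*((1/2)*(-1/13)) = 55*(-1/26) = -55/26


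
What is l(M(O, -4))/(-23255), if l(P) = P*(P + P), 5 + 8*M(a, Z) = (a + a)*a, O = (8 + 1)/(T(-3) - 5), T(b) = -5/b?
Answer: -229441/1860400000 ≈ -0.00012333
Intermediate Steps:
O = -27/10 (O = (8 + 1)/(-5/(-3) - 5) = 9/(-5*(-⅓) - 5) = 9/(5/3 - 5) = 9/(-10/3) = 9*(-3/10) = -27/10 ≈ -2.7000)
M(a, Z) = -5/8 + a²/4 (M(a, Z) = -5/8 + ((a + a)*a)/8 = -5/8 + ((2*a)*a)/8 = -5/8 + (2*a²)/8 = -5/8 + a²/4)
l(P) = 2*P² (l(P) = P*(2*P) = 2*P²)
l(M(O, -4))/(-23255) = (2*(-5/8 + (-27/10)²/4)²)/(-23255) = (2*(-5/8 + (¼)*(729/100))²)*(-1/23255) = (2*(-5/8 + 729/400)²)*(-1/23255) = (2*(479/400)²)*(-1/23255) = (2*(229441/160000))*(-1/23255) = (229441/80000)*(-1/23255) = -229441/1860400000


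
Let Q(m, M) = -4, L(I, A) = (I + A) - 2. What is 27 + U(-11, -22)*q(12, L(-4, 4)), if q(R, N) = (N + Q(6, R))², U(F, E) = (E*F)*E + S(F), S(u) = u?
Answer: -192033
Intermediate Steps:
L(I, A) = -2 + A + I (L(I, A) = (A + I) - 2 = -2 + A + I)
U(F, E) = F + F*E² (U(F, E) = (E*F)*E + F = F*E² + F = F + F*E²)
q(R, N) = (-4 + N)² (q(R, N) = (N - 4)² = (-4 + N)²)
27 + U(-11, -22)*q(12, L(-4, 4)) = 27 + (-11*(1 + (-22)²))*(-4 + (-2 + 4 - 4))² = 27 + (-11*(1 + 484))*(-4 - 2)² = 27 - 11*485*(-6)² = 27 - 5335*36 = 27 - 192060 = -192033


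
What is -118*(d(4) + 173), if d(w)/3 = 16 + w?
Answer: -27494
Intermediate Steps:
d(w) = 48 + 3*w (d(w) = 3*(16 + w) = 48 + 3*w)
-118*(d(4) + 173) = -118*((48 + 3*4) + 173) = -118*((48 + 12) + 173) = -118*(60 + 173) = -118*233 = -27494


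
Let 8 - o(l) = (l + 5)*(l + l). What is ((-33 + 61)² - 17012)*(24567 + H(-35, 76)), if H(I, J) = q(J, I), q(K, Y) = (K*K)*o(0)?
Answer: -1148536700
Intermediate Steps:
o(l) = 8 - 2*l*(5 + l) (o(l) = 8 - (l + 5)*(l + l) = 8 - (5 + l)*2*l = 8 - 2*l*(5 + l))
q(K, Y) = 8*K² (q(K, Y) = (K*K)*(8 - 10*0 - 2*0²) = K²*(8 + 0 - 2*0) = K²*(8 + 0 + 0) = K²*8 = 8*K²)
H(I, J) = 8*J²
((-33 + 61)² - 17012)*(24567 + H(-35, 76)) = ((-33 + 61)² - 17012)*(24567 + 8*76²) = (28² - 17012)*(24567 + 8*5776) = (784 - 17012)*(24567 + 46208) = -16228*70775 = -1148536700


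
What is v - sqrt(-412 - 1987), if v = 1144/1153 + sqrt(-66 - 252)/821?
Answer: 1144/1153 - I*sqrt(2399) + I*sqrt(318)/821 ≈ 0.99219 - 48.958*I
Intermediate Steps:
v = 1144/1153 + I*sqrt(318)/821 (v = 1144*(1/1153) + sqrt(-318)*(1/821) = 1144/1153 + (I*sqrt(318))*(1/821) = 1144/1153 + I*sqrt(318)/821 ≈ 0.99219 + 0.021721*I)
v - sqrt(-412 - 1987) = (1144/1153 + I*sqrt(318)/821) - sqrt(-412 - 1987) = (1144/1153 + I*sqrt(318)/821) - sqrt(-2399) = (1144/1153 + I*sqrt(318)/821) - I*sqrt(2399) = 1144/1153 - I*sqrt(2399) + I*sqrt(318)/821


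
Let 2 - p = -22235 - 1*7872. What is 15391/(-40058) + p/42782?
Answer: 136912140/428440339 ≈ 0.31956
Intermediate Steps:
p = 30109 (p = 2 - (-22235 - 1*7872) = 2 - (-22235 - 7872) = 2 - 1*(-30107) = 2 + 30107 = 30109)
15391/(-40058) + p/42782 = 15391/(-40058) + 30109/42782 = 15391*(-1/40058) + 30109*(1/42782) = -15391/40058 + 30109/42782 = 136912140/428440339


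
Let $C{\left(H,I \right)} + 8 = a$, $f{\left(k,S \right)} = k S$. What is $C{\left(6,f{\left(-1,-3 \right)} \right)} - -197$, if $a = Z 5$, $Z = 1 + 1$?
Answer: $199$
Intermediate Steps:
$Z = 2$
$f{\left(k,S \right)} = S k$
$a = 10$ ($a = 2 \cdot 5 = 10$)
$C{\left(H,I \right)} = 2$ ($C{\left(H,I \right)} = -8 + 10 = 2$)
$C{\left(6,f{\left(-1,-3 \right)} \right)} - -197 = 2 - -197 = 2 + 197 = 199$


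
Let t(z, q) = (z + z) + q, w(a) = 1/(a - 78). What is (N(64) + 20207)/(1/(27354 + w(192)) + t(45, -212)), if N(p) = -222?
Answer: -12464072929/76087888 ≈ -163.81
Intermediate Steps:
w(a) = 1/(-78 + a)
t(z, q) = q + 2*z (t(z, q) = 2*z + q = q + 2*z)
(N(64) + 20207)/(1/(27354 + w(192)) + t(45, -212)) = (-222 + 20207)/(1/(27354 + 1/(-78 + 192)) + (-212 + 2*45)) = 19985/(1/(27354 + 1/114) + (-212 + 90)) = 19985/(1/(27354 + 1/114) - 122) = 19985/(1/(3118357/114) - 122) = 19985/(114/3118357 - 122) = 19985/(-380439440/3118357) = 19985*(-3118357/380439440) = -12464072929/76087888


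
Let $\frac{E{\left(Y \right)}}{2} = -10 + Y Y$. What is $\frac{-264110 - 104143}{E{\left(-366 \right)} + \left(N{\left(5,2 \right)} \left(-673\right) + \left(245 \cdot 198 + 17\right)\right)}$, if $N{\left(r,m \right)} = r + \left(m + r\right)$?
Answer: $- \frac{122751}{102781} \approx -1.1943$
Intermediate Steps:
$N{\left(r,m \right)} = m + 2 r$
$E{\left(Y \right)} = -20 + 2 Y^{2}$ ($E{\left(Y \right)} = 2 \left(-10 + Y Y\right) = 2 \left(-10 + Y^{2}\right) = -20 + 2 Y^{2}$)
$\frac{-264110 - 104143}{E{\left(-366 \right)} + \left(N{\left(5,2 \right)} \left(-673\right) + \left(245 \cdot 198 + 17\right)\right)} = \frac{-264110 - 104143}{\left(-20 + 2 \left(-366\right)^{2}\right) + \left(\left(2 + 2 \cdot 5\right) \left(-673\right) + \left(245 \cdot 198 + 17\right)\right)} = - \frac{368253}{\left(-20 + 2 \cdot 133956\right) + \left(\left(2 + 10\right) \left(-673\right) + \left(48510 + 17\right)\right)} = - \frac{368253}{\left(-20 + 267912\right) + \left(12 \left(-673\right) + 48527\right)} = - \frac{368253}{267892 + \left(-8076 + 48527\right)} = - \frac{368253}{267892 + 40451} = - \frac{368253}{308343} = \left(-368253\right) \frac{1}{308343} = - \frac{122751}{102781}$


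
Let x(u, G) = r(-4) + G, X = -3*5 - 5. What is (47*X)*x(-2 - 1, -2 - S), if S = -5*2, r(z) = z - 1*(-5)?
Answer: -8460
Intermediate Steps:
r(z) = 5 + z (r(z) = z + 5 = 5 + z)
S = -10
X = -20 (X = -15 - 5 = -20)
x(u, G) = 1 + G (x(u, G) = (5 - 4) + G = 1 + G)
(47*X)*x(-2 - 1, -2 - S) = (47*(-20))*(1 + (-2 - 1*(-10))) = -940*(1 + (-2 + 10)) = -940*(1 + 8) = -940*9 = -8460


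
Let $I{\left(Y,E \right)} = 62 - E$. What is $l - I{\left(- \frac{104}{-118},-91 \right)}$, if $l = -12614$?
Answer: $-12767$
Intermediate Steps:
$l - I{\left(- \frac{104}{-118},-91 \right)} = -12614 - \left(62 - -91\right) = -12614 - \left(62 + 91\right) = -12614 - 153 = -12767$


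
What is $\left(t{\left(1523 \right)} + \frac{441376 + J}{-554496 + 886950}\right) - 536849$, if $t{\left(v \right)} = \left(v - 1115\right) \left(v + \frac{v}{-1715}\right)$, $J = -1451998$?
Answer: $\frac{7998340547214}{95026435} \approx 84170.0$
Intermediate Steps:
$t{\left(v \right)} = \frac{1714 v \left(-1115 + v\right)}{1715}$ ($t{\left(v \right)} = \left(-1115 + v\right) \left(v + v \left(- \frac{1}{1715}\right)\right) = \left(-1115 + v\right) \left(v - \frac{v}{1715}\right) = \left(-1115 + v\right) \frac{1714 v}{1715} = \frac{1714 v \left(-1115 + v\right)}{1715}$)
$\left(t{\left(1523 \right)} + \frac{441376 + J}{-554496 + 886950}\right) - 536849 = \left(\frac{1714}{1715} \cdot 1523 \left(-1115 + 1523\right) + \frac{441376 - 1451998}{-554496 + 886950}\right) - 536849 = \left(\frac{1714}{1715} \cdot 1523 \cdot 408 - \frac{1010622}{332454}\right) - 536849 = \left(\frac{1065052176}{1715} - \frac{168437}{55409}\right) - 536849 = \frac{59013187150529}{95026435} - 536849 = \frac{7998340547214}{95026435}$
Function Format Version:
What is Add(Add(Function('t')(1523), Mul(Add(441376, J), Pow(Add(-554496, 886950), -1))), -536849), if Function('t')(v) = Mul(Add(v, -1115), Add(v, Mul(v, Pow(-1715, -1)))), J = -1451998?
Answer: Rational(7998340547214, 95026435) ≈ 84170.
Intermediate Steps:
Function('t')(v) = Mul(Rational(1714, 1715), v, Add(-1115, v)) (Function('t')(v) = Mul(Add(-1115, v), Add(v, Mul(v, Rational(-1, 1715)))) = Mul(Add(-1115, v), Add(v, Mul(Rational(-1, 1715), v))) = Mul(Add(-1115, v), Mul(Rational(1714, 1715), v)) = Mul(Rational(1714, 1715), v, Add(-1115, v)))
Add(Add(Function('t')(1523), Mul(Add(441376, J), Pow(Add(-554496, 886950), -1))), -536849) = Add(Add(Mul(Rational(1714, 1715), 1523, Add(-1115, 1523)), Mul(Add(441376, -1451998), Pow(Add(-554496, 886950), -1))), -536849) = Add(Add(Mul(Rational(1714, 1715), 1523, 408), Mul(-1010622, Pow(332454, -1))), -536849) = Add(Add(Rational(1065052176, 1715), Mul(-1010622, Rational(1, 332454))), -536849) = Add(Add(Rational(1065052176, 1715), Rational(-168437, 55409)), -536849) = Add(Rational(59013187150529, 95026435), -536849) = Rational(7998340547214, 95026435)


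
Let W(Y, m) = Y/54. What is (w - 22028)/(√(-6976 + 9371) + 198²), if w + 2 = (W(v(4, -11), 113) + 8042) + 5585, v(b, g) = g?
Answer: -329439198/1536951221 + 453773*√2395/82995365934 ≈ -0.21408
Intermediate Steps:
W(Y, m) = Y/54 (W(Y, m) = Y*(1/54) = Y/54)
w = 735739/54 (w = -2 + (((1/54)*(-11) + 8042) + 5585) = -2 + ((-11/54 + 8042) + 5585) = -2 + (434257/54 + 5585) = -2 + 735847/54 = 735739/54 ≈ 13625.)
(w - 22028)/(√(-6976 + 9371) + 198²) = (735739/54 - 22028)/(√(-6976 + 9371) + 198²) = -453773/(54*(√2395 + 39204)) = -453773/(54*(39204 + √2395))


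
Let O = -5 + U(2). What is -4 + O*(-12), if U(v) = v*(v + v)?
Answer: -40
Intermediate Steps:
U(v) = 2*v² (U(v) = v*(2*v) = 2*v²)
O = 3 (O = -5 + 2*2² = -5 + 2*4 = -5 + 8 = 3)
-4 + O*(-12) = -4 + 3*(-12) = -4 - 36 = -40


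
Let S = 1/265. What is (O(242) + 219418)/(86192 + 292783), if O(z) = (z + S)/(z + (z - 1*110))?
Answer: 21746582111/37560212250 ≈ 0.57898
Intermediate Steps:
S = 1/265 ≈ 0.0037736
O(z) = (1/265 + z)/(-110 + 2*z) (O(z) = (z + 1/265)/(z + (z - 1*110)) = (1/265 + z)/(z + (z - 110)) = (1/265 + z)/(z + (-110 + z)) = (1/265 + z)/(-110 + 2*z))
(O(242) + 219418)/(86192 + 292783) = ((1 + 265*242)/(530*(-55 + 242)) + 219418)/(86192 + 292783) = ((1/530)*(1 + 64130)/187 + 219418)/378975 = ((1/530)*(1/187)*64131 + 219418)*(1/378975) = (64131/99110 + 219418)*(1/378975) = (21746582111/99110)*(1/378975) = 21746582111/37560212250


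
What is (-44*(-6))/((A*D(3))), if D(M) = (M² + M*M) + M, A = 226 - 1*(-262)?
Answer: 11/427 ≈ 0.025761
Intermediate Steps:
A = 488 (A = 226 + 262 = 488)
D(M) = M + 2*M² (D(M) = (M² + M²) + M = 2*M² + M = M + 2*M²)
(-44*(-6))/((A*D(3))) = (-44*(-6))/((488*(3*(1 + 2*3)))) = 264/((488*(3*(1 + 6)))) = 264/((488*(3*7))) = 264/((488*21)) = 264/10248 = 264*(1/10248) = 11/427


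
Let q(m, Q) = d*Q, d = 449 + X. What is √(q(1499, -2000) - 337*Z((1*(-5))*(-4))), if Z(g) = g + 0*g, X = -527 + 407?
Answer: 6*I*√18465 ≈ 815.32*I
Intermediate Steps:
X = -120
d = 329 (d = 449 - 120 = 329)
Z(g) = g (Z(g) = g + 0 = g)
q(m, Q) = 329*Q
√(q(1499, -2000) - 337*Z((1*(-5))*(-4))) = √(329*(-2000) - 337*1*(-5)*(-4)) = √(-658000 - (-1685)*(-4)) = √(-658000 - 337*20) = √(-658000 - 6740) = √(-664740) = 6*I*√18465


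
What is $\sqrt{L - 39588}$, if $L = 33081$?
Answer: $3 i \sqrt{723} \approx 80.666 i$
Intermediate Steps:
$\sqrt{L - 39588} = \sqrt{33081 - 39588} = \sqrt{-6507} = 3 i \sqrt{723}$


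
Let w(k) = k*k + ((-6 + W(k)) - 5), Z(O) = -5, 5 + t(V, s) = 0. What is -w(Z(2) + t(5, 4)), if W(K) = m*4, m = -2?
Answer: -81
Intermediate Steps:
t(V, s) = -5 (t(V, s) = -5 + 0 = -5)
W(K) = -8 (W(K) = -2*4 = -8)
w(k) = -19 + k**2 (w(k) = k*k + ((-6 - 8) - 5) = k**2 + (-14 - 5) = k**2 - 19 = -19 + k**2)
-w(Z(2) + t(5, 4)) = -(-19 + (-5 - 5)**2) = -(-19 + (-10)**2) = -(-19 + 100) = -1*81 = -81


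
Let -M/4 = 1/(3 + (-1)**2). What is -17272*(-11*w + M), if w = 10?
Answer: 1917192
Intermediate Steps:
M = -1 (M = -4/(3 + (-1)**2) = -4/(3 + 1) = -4/4 = -4*1/4 = -1)
-17272*(-11*w + M) = -17272*(-11*10 - 1) = -17272*(-110 - 1) = -17272*(-111) = 1917192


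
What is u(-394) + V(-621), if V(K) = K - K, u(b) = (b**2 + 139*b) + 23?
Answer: 100493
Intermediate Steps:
u(b) = 23 + b**2 + 139*b
V(K) = 0
u(-394) + V(-621) = (23 + (-394)**2 + 139*(-394)) + 0 = (23 + 155236 - 54766) + 0 = 100493 + 0 = 100493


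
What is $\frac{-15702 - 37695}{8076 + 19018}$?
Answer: $- \frac{53397}{27094} \approx -1.9708$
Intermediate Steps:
$\frac{-15702 - 37695}{8076 + 19018} = \frac{-15702 - 37695}{27094} = \left(-53397\right) \frac{1}{27094} = - \frac{53397}{27094}$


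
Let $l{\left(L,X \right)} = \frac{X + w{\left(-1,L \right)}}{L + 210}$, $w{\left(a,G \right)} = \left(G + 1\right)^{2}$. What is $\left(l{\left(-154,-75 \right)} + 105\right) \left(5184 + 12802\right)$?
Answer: $\frac{131360751}{14} \approx 9.3829 \cdot 10^{6}$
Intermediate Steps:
$w{\left(a,G \right)} = \left(1 + G\right)^{2}$
$l{\left(L,X \right)} = \frac{X + \left(1 + L\right)^{2}}{210 + L}$ ($l{\left(L,X \right)} = \frac{X + \left(1 + L\right)^{2}}{L + 210} = \frac{X + \left(1 + L\right)^{2}}{210 + L}$)
$\left(l{\left(-154,-75 \right)} + 105\right) \left(5184 + 12802\right) = \left(\frac{-75 + \left(1 - 154\right)^{2}}{210 - 154} + 105\right) \left(5184 + 12802\right) = \left(\frac{-75 + \left(-153\right)^{2}}{56} + 105\right) 17986 = \left(\frac{-75 + 23409}{56} + 105\right) 17986 = \left(\frac{1}{56} \cdot 23334 + 105\right) 17986 = \left(\frac{11667}{28} + 105\right) 17986 = \frac{14607}{28} \cdot 17986 = \frac{131360751}{14}$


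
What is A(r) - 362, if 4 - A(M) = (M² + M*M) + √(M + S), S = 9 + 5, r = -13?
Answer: -697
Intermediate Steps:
S = 14
A(M) = 4 - √(14 + M) - 2*M² (A(M) = 4 - ((M² + M*M) + √(M + 14)) = 4 - ((M² + M²) + √(14 + M)) = 4 - (2*M² + √(14 + M)) = 4 - (√(14 + M) + 2*M²) = 4 + (-√(14 + M) - 2*M²) = 4 - √(14 + M) - 2*M²)
A(r) - 362 = (4 - √(14 - 13) - 2*(-13)²) - 362 = (4 - √1 - 2*169) - 362 = (4 - 1*1 - 338) - 362 = (4 - 1 - 338) - 362 = -335 - 362 = -697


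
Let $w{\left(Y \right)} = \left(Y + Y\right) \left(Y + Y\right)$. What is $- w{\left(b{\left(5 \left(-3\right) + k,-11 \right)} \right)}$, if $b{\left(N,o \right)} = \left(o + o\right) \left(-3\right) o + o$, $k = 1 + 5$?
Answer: $-2172676$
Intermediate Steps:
$k = 6$
$b{\left(N,o \right)} = o - 6 o^{2}$ ($b{\left(N,o \right)} = 2 o \left(-3\right) o + o = - 6 o o + o = - 6 o^{2} + o = o - 6 o^{2}$)
$w{\left(Y \right)} = 4 Y^{2}$ ($w{\left(Y \right)} = 2 Y 2 Y = 4 Y^{2}$)
$- w{\left(b{\left(5 \left(-3\right) + k,-11 \right)} \right)} = - 4 \left(- 11 \left(1 - -66\right)\right)^{2} = - 4 \left(- 11 \left(1 + 66\right)\right)^{2} = - 4 \left(\left(-11\right) 67\right)^{2} = - 4 \left(-737\right)^{2} = - 4 \cdot 543169 = \left(-1\right) 2172676 = -2172676$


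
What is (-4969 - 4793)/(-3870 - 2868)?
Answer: 1627/1123 ≈ 1.4488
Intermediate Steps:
(-4969 - 4793)/(-3870 - 2868) = -9762/(-6738) = -9762*(-1/6738) = 1627/1123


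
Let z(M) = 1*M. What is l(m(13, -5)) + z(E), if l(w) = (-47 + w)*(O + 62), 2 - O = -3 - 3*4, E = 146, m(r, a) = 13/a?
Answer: -18862/5 ≈ -3772.4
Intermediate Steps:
O = 17 (O = 2 - (-3 - 3*4) = 2 - (-3 - 12) = 2 - 1*(-15) = 2 + 15 = 17)
z(M) = M
l(w) = -3713 + 79*w (l(w) = (-47 + w)*(17 + 62) = (-47 + w)*79 = -3713 + 79*w)
l(m(13, -5)) + z(E) = (-3713 + 79*(13/(-5))) + 146 = (-3713 + 79*(13*(-⅕))) + 146 = (-3713 + 79*(-13/5)) + 146 = (-3713 - 1027/5) + 146 = -19592/5 + 146 = -18862/5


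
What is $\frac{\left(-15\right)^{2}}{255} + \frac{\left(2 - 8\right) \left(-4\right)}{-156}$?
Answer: $\frac{161}{221} \approx 0.72851$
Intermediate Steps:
$\frac{\left(-15\right)^{2}}{255} + \frac{\left(2 - 8\right) \left(-4\right)}{-156} = 225 \cdot \frac{1}{255} + \left(2 - 8\right) \left(-4\right) \left(- \frac{1}{156}\right) = \frac{15}{17} + \left(-6\right) \left(-4\right) \left(- \frac{1}{156}\right) = \frac{15}{17} + 24 \left(- \frac{1}{156}\right) = \frac{15}{17} - \frac{2}{13} = \frac{161}{221}$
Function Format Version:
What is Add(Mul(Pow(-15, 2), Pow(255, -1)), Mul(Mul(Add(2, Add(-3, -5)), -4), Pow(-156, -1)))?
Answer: Rational(161, 221) ≈ 0.72851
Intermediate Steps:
Add(Mul(Pow(-15, 2), Pow(255, -1)), Mul(Mul(Add(2, Add(-3, -5)), -4), Pow(-156, -1))) = Add(Mul(225, Rational(1, 255)), Mul(Mul(Add(2, -8), -4), Rational(-1, 156))) = Add(Rational(15, 17), Mul(Mul(-6, -4), Rational(-1, 156))) = Add(Rational(15, 17), Mul(24, Rational(-1, 156))) = Add(Rational(15, 17), Rational(-2, 13)) = Rational(161, 221)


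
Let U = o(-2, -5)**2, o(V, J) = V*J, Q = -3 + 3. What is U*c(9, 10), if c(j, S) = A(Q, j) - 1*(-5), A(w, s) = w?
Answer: 500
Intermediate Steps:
Q = 0
o(V, J) = J*V
c(j, S) = 5 (c(j, S) = 0 - 1*(-5) = 0 + 5 = 5)
U = 100 (U = (-5*(-2))**2 = 10**2 = 100)
U*c(9, 10) = 100*5 = 500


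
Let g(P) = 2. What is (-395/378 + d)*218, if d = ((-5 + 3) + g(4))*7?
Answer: -43055/189 ≈ -227.80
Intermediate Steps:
d = 0 (d = ((-5 + 3) + 2)*7 = (-2 + 2)*7 = 0*7 = 0)
(-395/378 + d)*218 = (-395/378 + 0)*218 = -395/378*218 = -43055/189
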